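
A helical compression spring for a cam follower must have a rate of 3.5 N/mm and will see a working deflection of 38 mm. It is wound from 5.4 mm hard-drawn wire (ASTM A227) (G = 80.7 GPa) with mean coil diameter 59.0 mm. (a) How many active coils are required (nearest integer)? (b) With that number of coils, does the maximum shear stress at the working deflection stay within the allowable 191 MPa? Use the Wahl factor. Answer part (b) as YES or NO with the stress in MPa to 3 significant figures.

(a) 12 coils; (b) YES, τ_max = 143 MPa

N_a = Gd⁴/(8D³k) = (80.7×10³)(5.4⁴)/(8·59.0³·3.5) = 11.93 → N_a = 12
Actual rate k = Gd⁴/(8D³·12) = 3.4803 N/mm
Working load F = kδ = 3.4803·38 = 132.25 N
C = 59.0/5.4 = 10.9259; K_W = (4C−1)/(4C−4)+0.615/C = 1.1318
τ_max = K_W·8FD/(πd³) = 1.1318·126.19 = 142.82 MPa
τ_max ≤ 191 MPa → acceptable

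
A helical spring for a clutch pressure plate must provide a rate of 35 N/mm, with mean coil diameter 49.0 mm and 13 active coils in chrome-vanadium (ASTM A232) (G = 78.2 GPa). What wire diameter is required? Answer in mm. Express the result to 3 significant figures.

d = (8D³N_a·k / G)^(1/4) = (8·49.0³·13·35 / (78.2×10³))^0.25
  = (5476.2)^0.25 = 8.6024 mm

8.60 mm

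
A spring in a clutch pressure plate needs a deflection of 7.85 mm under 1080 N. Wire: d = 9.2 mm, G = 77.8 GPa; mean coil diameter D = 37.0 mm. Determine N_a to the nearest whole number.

Required rate k = F/δ = 1080/7.85 = 137.58 N/mm
N_a = Gd⁴/(8D³k) = (77.8×10³ × 9.2⁴)/(8 × 37.0³ × 137.58)
    = 5.57354e+08 / 5.57506e+07 = 9.997 → 10 coils

10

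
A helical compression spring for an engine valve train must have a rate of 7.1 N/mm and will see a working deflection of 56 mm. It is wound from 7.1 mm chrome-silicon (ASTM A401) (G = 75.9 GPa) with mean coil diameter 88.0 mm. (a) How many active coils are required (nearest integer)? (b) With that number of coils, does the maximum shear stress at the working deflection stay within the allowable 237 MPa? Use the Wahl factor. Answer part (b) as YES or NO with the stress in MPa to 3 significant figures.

(a) 5 coils; (b) NO, τ_max = 277 MPa

N_a = Gd⁴/(8D³k) = (75.9×10³)(7.1⁴)/(8·88.0³·7.1) = 4.983 → N_a = 5
Actual rate k = Gd⁴/(8D³·5) = 7.0757 N/mm
Working load F = kδ = 7.0757·56 = 396.24 N
C = 88.0/7.1 = 12.3944; K_W = (4C−1)/(4C−4)+0.615/C = 1.1154
τ_max = K_W·8FD/(πd³) = 1.1154·248.09 = 276.73 MPa
τ_max > 237 MPa → exceeds allowable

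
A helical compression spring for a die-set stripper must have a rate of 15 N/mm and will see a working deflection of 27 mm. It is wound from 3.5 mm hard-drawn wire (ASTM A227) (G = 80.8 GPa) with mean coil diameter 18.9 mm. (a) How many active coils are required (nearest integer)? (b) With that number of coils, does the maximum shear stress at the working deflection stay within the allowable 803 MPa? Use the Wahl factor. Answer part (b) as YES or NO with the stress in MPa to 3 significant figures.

(a) 15 coils; (b) YES, τ_max = 583 MPa

N_a = Gd⁴/(8D³k) = (80.8×10³)(3.5⁴)/(8·18.9³·15) = 14.97 → N_a = 15
Actual rate k = Gd⁴/(8D³·15) = 14.966 N/mm
Working load F = kδ = 14.966·27 = 404.09 N
C = 18.9/3.5 = 5.4000; K_W = (4C−1)/(4C−4)+0.615/C = 1.2843
τ_max = K_W·8FD/(πd³) = 1.2843·453.61 = 582.59 MPa
τ_max ≤ 803 MPa → acceptable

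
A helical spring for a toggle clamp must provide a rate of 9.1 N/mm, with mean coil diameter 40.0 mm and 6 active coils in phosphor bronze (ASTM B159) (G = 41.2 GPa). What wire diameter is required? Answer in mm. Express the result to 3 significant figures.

d = (8D³N_a·k / G)^(1/4) = (8·40.0³·6·9.1 / (41.2×10³))^0.25
  = (678.52)^0.25 = 5.1038 mm

5.10 mm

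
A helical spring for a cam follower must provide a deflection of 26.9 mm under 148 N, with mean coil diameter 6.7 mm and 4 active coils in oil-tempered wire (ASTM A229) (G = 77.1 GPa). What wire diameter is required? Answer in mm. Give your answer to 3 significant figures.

0.910 mm

Required rate k = F/δ = 148/26.9 = 5.5019 N/mm
d = (8D³N_a·k / G)^(1/4) = (8·6.7³·4·5.5019 / (77.1×10³))^0.25
  = (0.6868)^0.25 = 0.9103 mm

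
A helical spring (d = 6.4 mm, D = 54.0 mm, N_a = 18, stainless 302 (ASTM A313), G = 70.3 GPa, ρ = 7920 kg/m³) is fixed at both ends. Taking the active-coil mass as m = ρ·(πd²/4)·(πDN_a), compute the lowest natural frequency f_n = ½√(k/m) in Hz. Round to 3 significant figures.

40.9 Hz

k = Gd⁴/(8D³N_a) = (70.3×10³)(6.4⁴)/(8·54.0³·18) = 5.2015 N/mm = 5201.5 N/m
Wire length L = πDN_a = π·54.0·18 = 3053.6 mm
m = ρ·(πd²/4)·L = 7920 × 32.17×10⁻⁶ m² × 3.0536 m = 0.77802 kg
f_n = ½√(k/m) = 0.5·√(5201.5/0.77802) = 0.5·√(6685.6) = 40.883 Hz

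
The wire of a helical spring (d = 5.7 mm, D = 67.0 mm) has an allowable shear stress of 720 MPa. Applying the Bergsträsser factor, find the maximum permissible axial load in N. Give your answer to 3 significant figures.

C = D/d = 67.0/5.7 = 11.7544
K_B = (4C+2)/(4C−3) = 49.018/44.018 = 1.1136
τ_max = K·8FD/(πd³) → F_max = τ_allow·πd³/(8DK)
F_max = 720·π·5.7³/(8·67.0·1.1136) = 4.189e+05/596.88 = 701.8 N

702 N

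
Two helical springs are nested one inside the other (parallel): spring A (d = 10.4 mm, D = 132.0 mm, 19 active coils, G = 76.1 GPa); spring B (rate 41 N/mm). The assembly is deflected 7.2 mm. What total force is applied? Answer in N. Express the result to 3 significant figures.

k_A = Gd⁴/(8D³N_a) = (76.1×10³)(10.4⁴)/(8·132.0³·19) = 2.5466 N/mm
Parallel: k_eq = 2.5466 + 41 = 43.547 N/mm
F = k_eq·δ = 43.547·7.2 = 313.54 N

314 N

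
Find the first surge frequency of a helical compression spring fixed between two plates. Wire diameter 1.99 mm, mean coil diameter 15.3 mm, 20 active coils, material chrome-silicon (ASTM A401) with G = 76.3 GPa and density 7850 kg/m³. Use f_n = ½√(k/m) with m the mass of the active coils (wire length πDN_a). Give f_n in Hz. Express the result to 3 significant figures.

149 Hz

k = Gd⁴/(8D³N_a) = (76.3×10³)(1.99⁴)/(8·15.3³·20) = 2.0881 N/mm = 2088.1 N/m
Wire length L = πDN_a = π·15.3·20 = 961.33 mm
m = ρ·(πd²/4)·L = 7850 × 3.1103×10⁻⁶ m² × 0.96133 m = 0.023471 kg
f_n = ½√(k/m) = 0.5·√(2088.1/0.023471) = 0.5·√(88962) = 149.13 Hz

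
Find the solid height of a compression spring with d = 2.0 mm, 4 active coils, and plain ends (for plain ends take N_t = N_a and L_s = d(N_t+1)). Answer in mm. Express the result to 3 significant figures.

plain ends: N_t = N_a = 4
L_s = d·(N_t+1) = 2.0 × 5 = 10 mm

10.0 mm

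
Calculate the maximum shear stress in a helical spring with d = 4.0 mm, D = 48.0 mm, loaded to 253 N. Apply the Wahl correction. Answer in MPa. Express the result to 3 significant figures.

Spring index C = D/d = 48.0/4.0 = 12.0000
K_W = (4C−1)/(4C−4) + 0.615/C = 47.000/44.000 + 0.0512 = 1.1194
τ₀ = 8FD/(πd³) = 8·253·48.0/(π·4.0³) = 97152/201.06 = 483.19 MPa
τ_max = K·τ₀ = 1.1194 × 483.19 = 540.9 MPa

541 MPa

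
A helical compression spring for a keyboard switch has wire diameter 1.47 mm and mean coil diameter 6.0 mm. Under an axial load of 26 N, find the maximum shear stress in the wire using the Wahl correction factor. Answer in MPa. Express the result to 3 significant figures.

174 MPa

Spring index C = D/d = 6.0/1.47 = 4.0816
K_W = (4C−1)/(4C−4) + 0.615/C = 15.327/12.327 + 0.1507 = 1.3941
τ₀ = 8FD/(πd³) = 8·26·6.0/(π·1.47³) = 1248/9.9793 = 125.06 MPa
τ_max = K·τ₀ = 1.3941 × 125.06 = 174.34 MPa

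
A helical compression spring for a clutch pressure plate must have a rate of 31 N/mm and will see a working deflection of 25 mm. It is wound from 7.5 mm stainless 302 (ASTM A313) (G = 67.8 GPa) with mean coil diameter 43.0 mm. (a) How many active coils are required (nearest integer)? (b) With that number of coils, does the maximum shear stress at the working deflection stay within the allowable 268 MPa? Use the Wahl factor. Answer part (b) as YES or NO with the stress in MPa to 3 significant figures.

N_a = Gd⁴/(8D³k) = (67.8×10³)(7.5⁴)/(8·43.0³·31) = 10.88 → N_a = 11
Actual rate k = Gd⁴/(8D³·11) = 30.661 N/mm
Working load F = kδ = 30.661·25 = 766.53 N
C = 43.0/7.5 = 5.7333; K_W = (4C−1)/(4C−4)+0.615/C = 1.2657
τ_max = K_W·8FD/(πd³) = 1.2657·198.95 = 251.82 MPa
τ_max ≤ 268 MPa → acceptable

(a) 11 coils; (b) YES, τ_max = 252 MPa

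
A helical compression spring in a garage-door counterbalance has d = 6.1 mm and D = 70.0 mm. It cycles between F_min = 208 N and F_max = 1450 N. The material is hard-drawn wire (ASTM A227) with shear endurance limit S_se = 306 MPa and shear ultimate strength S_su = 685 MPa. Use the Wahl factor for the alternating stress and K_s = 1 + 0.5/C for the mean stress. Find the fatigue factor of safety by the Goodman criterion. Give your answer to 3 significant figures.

0.359

C = D/d = 70.0/6.1 = 11.4754; K_W = (4C−1)/(4C−4)+0.615/C = 1.1252; K_s = 1+0.5/C = 1.0436
F_a = (F_max−F_min)/2 = 621 N; F_m = (F_max+F_min)/2 = 829 N
τ_a = K_W·8F_aD/(πd³) = 1.1252 × 487.69 = 548.74 MPa
τ_m = K_s·8F_mD/(πd³) = 1.0436 × 651.03 = 679.4 MPa
Goodman: 1/n_f = τ_a/S_se + τ_m/S_su = 548.74/306 + 679.4/685 = 1.79326 + 0.99182 = 2.7851
n_f = 1/2.7851 = 0.3591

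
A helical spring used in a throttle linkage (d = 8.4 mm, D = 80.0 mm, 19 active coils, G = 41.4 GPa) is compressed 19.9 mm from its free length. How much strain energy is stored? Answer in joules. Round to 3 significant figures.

k = Gd⁴/(8D³N_a) = (41.4×10³)(8.4⁴)/(8·80.0³·19) = 2.6485 N/mm
U = ½kδ² = 0.5 × 2.6485 × 19.9² = 524.42 N·mm = 0.52442 J

0.524 J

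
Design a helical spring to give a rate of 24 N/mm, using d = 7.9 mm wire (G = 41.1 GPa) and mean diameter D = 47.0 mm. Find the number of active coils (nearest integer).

8

N_a = Gd⁴/(8D³k) = (41.1×10³ × 7.9⁴)/(8 × 47.0³ × 24)
    = 1.60085e+08 / 1.9934e+07 = 8.031 → 8 coils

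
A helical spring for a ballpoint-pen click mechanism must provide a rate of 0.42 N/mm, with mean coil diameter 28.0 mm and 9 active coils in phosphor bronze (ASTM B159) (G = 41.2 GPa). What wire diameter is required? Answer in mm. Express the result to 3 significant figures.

2.00 mm

d = (8D³N_a·k / G)^(1/4) = (8·28.0³·9·0.42 / (41.2×10³))^0.25
  = (16.112)^0.25 = 2.0035 mm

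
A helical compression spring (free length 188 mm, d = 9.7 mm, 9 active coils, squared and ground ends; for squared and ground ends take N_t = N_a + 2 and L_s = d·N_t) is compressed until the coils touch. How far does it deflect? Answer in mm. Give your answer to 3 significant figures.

N_t = 11; L_s = 9.7·11 = 106.7 mm
δ_solid = L₀ − L_s = 188 − 106.7 = 81.3 mm

81.3 mm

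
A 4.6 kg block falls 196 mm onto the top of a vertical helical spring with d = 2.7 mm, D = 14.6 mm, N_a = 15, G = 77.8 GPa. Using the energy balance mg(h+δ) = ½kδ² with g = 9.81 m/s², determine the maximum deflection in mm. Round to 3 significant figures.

44.3 mm

k = Gd⁴/(8D³N_a) = (77.8×10³)(2.7⁴)/(8·14.6³·15) = 11.071 N/mm
W = mg = 4.6 × 9.81 = 45.126 N
½kδ² − Wδ − Wh = 0 → δ = (W + √(W² + 2kWh))/k
δ = (45.126 + √(2036.4 + 195843))/11.071 = (45.126 + 444.84)/11.071 = 44.256 mm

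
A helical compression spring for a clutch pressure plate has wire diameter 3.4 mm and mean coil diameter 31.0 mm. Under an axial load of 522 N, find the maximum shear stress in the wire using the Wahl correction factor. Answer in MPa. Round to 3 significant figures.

Spring index C = D/d = 31.0/3.4 = 9.1176
K_W = (4C−1)/(4C−4) + 0.615/C = 35.471/32.471 + 0.0675 = 1.1598
τ₀ = 8FD/(πd³) = 8·522·31.0/(π·3.4³) = 129456/123.48 = 1048.4 MPa
τ_max = K·τ₀ = 1.1598 × 1048.4 = 1216 MPa

1220 MPa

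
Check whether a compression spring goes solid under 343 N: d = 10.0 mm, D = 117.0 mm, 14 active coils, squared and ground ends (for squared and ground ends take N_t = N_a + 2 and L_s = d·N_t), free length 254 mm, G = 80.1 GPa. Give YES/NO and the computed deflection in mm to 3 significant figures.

NO, δ = 76.8 mm

k = Gd⁴/(8D³N_a) = (80.1×10³)(10.0⁴)/(8·117.0³·14) = 4.4654 N/mm
N_t = 16; L_s = 10.0·16 = 160 mm; δ_solid = L₀ − L_s = 254 − 160 = 94 mm
δ = F/k = 343/4.4654 = 76.813 mm
δ < δ_solid → spring does not go solid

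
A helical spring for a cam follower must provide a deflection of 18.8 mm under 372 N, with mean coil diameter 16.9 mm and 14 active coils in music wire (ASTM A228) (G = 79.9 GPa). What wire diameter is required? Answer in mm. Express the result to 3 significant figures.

3.40 mm

Required rate k = F/δ = 372/18.8 = 19.787 N/mm
d = (8D³N_a·k / G)^(1/4) = (8·16.9³·14·19.787 / (79.9×10³))^0.25
  = (133.88)^0.25 = 3.4016 mm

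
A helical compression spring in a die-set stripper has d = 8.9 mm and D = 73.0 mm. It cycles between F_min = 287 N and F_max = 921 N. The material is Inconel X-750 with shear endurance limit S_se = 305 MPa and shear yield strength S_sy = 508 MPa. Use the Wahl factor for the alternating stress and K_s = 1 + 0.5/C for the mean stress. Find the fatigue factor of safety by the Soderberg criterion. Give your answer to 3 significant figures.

1.52

C = D/d = 73.0/8.9 = 8.2022; K_W = (4C−1)/(4C−4)+0.615/C = 1.1791; K_s = 1+0.5/C = 1.0610
F_a = (F_max−F_min)/2 = 317 N; F_m = (F_max+F_min)/2 = 604 N
τ_a = K_W·8F_aD/(πd³) = 1.1791 × 83.59 = 98.562 MPa
τ_m = K_s·8F_mD/(πd³) = 1.0610 × 159.27 = 168.98 MPa
Soderberg: 1/n_f = τ_a/S_se + τ_m/S_sy = 98.562/305 + 168.98/508 = 0.32315 + 0.33263 = 0.65579
n_f = 1/0.65579 = 1.525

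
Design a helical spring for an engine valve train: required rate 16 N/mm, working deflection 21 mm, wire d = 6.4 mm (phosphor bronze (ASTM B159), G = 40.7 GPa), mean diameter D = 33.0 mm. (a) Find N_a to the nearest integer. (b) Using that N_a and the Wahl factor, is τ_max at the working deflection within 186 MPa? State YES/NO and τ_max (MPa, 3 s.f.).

(a) 15 coils; (b) YES, τ_max = 139 MPa

N_a = Gd⁴/(8D³k) = (40.7×10³)(6.4⁴)/(8·33.0³·16) = 14.84 → N_a = 15
Actual rate k = Gd⁴/(8D³·15) = 15.834 N/mm
Working load F = kδ = 15.834·21 = 332.51 N
C = 33.0/6.4 = 5.1562; K_W = (4C−1)/(4C−4)+0.615/C = 1.2997
τ_max = K_W·8FD/(πd³) = 1.2997·106.59 = 138.54 MPa
τ_max ≤ 186 MPa → acceptable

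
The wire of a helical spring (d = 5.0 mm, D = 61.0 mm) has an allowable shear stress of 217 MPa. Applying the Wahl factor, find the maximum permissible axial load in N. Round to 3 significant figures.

C = D/d = 61.0/5.0 = 12.2000
K_W = (4C−1)/(4C−4) + 0.615/C = 47.800/44.800 + 0.0504 = 1.1174
τ_max = K·8FD/(πd³) → F_max = τ_allow·πd³/(8DK)
F_max = 217·π·5.0³/(8·61.0·1.1174) = 85216/545.28 = 156.28 N

156 N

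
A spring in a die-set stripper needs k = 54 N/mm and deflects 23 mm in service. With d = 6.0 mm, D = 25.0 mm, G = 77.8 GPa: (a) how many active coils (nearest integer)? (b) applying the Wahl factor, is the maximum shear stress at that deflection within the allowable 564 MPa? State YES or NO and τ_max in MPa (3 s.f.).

N_a = Gd⁴/(8D³k) = (77.8×10³)(6.0⁴)/(8·25.0³·54) = 14.94 → N_a = 15
Actual rate k = Gd⁴/(8D³·15) = 53.775 N/mm
Working load F = kδ = 53.775·23 = 1236.8 N
C = 25.0/6.0 = 4.1667; K_W = (4C−1)/(4C−4)+0.615/C = 1.3844
τ_max = K_W·8FD/(πd³) = 1.3844·364.53 = 504.68 MPa
τ_max ≤ 564 MPa → acceptable

(a) 15 coils; (b) YES, τ_max = 505 MPa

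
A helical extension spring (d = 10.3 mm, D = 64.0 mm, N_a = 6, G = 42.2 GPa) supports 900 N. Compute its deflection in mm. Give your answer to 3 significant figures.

k = Gd⁴/(8D³N_a) = (42.2×10³)(10.3⁴)/(8·64.0³·6) = 37.747 N/mm
δ = F/k = 900 / 37.747 = 23.843 mm

23.8 mm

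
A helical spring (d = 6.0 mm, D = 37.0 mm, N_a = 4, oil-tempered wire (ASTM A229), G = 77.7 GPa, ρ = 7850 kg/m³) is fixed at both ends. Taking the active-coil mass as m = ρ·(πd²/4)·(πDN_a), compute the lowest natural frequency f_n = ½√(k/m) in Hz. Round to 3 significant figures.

k = Gd⁴/(8D³N_a) = (77.7×10³)(6.0⁴)/(8·37.0³·4) = 62.126 N/mm = 62126 N/m
Wire length L = πDN_a = π·37.0·4 = 464.96 mm
m = ρ·(πd²/4)·L = 7850 × 28.274×10⁻⁶ m² × 0.46496 m = 0.1032 kg
f_n = ½√(k/m) = 0.5·√(62126/0.1032) = 0.5·√(6.02e+05) = 387.94 Hz

388 Hz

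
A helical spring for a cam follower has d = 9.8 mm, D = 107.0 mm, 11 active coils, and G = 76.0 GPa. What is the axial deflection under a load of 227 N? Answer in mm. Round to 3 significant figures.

k = Gd⁴/(8D³N_a) = (76.0×10³)(9.8⁴)/(8·107.0³·11) = 6.5026 N/mm
δ = F/k = 227 / 6.5026 = 34.909 mm

34.9 mm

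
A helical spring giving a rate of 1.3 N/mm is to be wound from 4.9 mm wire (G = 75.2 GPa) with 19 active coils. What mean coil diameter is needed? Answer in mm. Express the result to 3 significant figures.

60.3 mm

D = (Gd⁴/(8N_a·k))^(1/3) = (75.2×10³·4.9⁴/(8·19·1.3))^(1/3)
  = (219389)^(1/3) = 60.3122 mm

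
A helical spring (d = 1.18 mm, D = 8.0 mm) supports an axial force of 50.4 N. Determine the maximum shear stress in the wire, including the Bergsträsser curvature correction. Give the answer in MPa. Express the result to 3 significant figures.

Spring index C = D/d = 8.0/1.18 = 6.7797
K_B = (4C+2)/(4C−3) = 29.119/24.119 = 1.2073
τ₀ = 8FD/(πd³) = 8·50.4·8.0/(π·1.18³) = 3225.6/5.1617 = 624.91 MPa
τ_max = K·τ₀ = 1.2073 × 624.91 = 754.45 MPa

754 MPa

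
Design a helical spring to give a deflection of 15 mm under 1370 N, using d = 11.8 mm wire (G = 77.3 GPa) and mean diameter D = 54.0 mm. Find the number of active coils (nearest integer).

13

Required rate k = F/δ = 1370/15 = 91.333 N/mm
N_a = Gd⁴/(8D³k) = (77.3×10³ × 11.8⁴)/(8 × 54.0³ × 91.333)
    = 1.49868e+09 / 1.15054e+08 = 13.03 → 13 coils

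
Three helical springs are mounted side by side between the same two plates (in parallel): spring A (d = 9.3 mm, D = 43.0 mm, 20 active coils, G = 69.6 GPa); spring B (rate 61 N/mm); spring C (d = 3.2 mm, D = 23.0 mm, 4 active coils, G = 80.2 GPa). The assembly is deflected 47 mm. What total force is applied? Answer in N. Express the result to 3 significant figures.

k_A = Gd⁴/(8D³N_a) = (69.6×10³)(9.3⁴)/(8·43.0³·20) = 40.928 N/mm
k_C = Gd⁴/(8D³N_a) = (80.2×10³)(3.2⁴)/(8·23.0³·4) = 21.599 N/mm
Parallel: k_eq = 40.928 + 61 + 21.599 = 123.53 N/mm
F = k_eq·δ = 123.53·47 = 5805.8 N

5810 N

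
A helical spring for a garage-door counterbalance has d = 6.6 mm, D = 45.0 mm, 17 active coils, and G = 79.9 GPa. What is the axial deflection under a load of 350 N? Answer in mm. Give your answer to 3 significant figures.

28.6 mm

k = Gd⁴/(8D³N_a) = (79.9×10³)(6.6⁴)/(8·45.0³·17) = 12.233 N/mm
δ = F/k = 350 / 12.233 = 28.61 mm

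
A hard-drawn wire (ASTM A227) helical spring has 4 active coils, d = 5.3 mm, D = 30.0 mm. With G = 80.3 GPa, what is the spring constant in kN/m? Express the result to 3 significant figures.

k = Gd⁴/(8D³N_a) = (80.3×10³ × 5.3⁴) / (8 × 30.0³ × 4)
  = 6.33606e+07 / 864000 = 73.334 N/mm

73.3 kN/m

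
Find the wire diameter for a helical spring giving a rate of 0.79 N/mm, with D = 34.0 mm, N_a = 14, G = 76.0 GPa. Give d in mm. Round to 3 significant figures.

d = (8D³N_a·k / G)^(1/4) = (8·34.0³·14·0.79 / (76.0×10³))^0.25
  = (45.758)^0.25 = 2.6009 mm

2.60 mm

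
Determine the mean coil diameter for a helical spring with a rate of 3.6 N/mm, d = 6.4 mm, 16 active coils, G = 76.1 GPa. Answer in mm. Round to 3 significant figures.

D = (Gd⁴/(8N_a·k))^(1/3) = (76.1×10³·6.4⁴/(8·16·3.6))^(1/3)
  = (277072)^(1/3) = 65.1925 mm

65.2 mm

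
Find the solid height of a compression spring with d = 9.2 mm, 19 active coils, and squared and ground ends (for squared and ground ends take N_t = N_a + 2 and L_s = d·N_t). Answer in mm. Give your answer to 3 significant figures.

squared and ground ends: N_t = N_a + 2 = 19 + 2 = 21
L_s = d·N_t = 9.2 × 21 = 193.2 mm

193 mm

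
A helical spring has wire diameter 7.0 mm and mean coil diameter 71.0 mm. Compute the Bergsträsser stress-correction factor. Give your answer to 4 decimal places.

1.1331

C = D/d = 71.0/7.0 = 10.1429
K_B = (4C+2)/(4C−3) = 42.571/37.571 = 1.1331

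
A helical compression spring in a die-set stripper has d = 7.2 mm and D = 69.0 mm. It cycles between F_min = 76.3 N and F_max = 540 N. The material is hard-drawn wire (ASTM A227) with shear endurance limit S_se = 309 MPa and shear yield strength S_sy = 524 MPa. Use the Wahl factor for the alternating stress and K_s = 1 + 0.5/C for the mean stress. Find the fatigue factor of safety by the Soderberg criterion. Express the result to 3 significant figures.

C = D/d = 69.0/7.2 = 9.5833; K_W = (4C−1)/(4C−4)+0.615/C = 1.1516; K_s = 1+0.5/C = 1.0522
F_a = (F_max−F_min)/2 = 231.85 N; F_m = (F_max+F_min)/2 = 308.15 N
τ_a = K_W·8F_aD/(πd³) = 1.1516 × 109.14 = 125.68 MPa
τ_m = K_s·8F_mD/(πd³) = 1.0522 × 145.06 = 152.63 MPa
Soderberg: 1/n_f = τ_a/S_se + τ_m/S_sy = 125.68/309 + 152.63/524 = 0.40675 + 0.29128 = 0.69803
n_f = 1/0.69803 = 1.433

1.43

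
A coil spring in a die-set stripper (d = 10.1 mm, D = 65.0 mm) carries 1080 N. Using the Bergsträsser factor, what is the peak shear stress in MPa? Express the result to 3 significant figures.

Spring index C = D/d = 65.0/10.1 = 6.4356
K_B = (4C+2)/(4C−3) = 27.743/22.743 = 1.2199
τ₀ = 8FD/(πd³) = 8·1080·65.0/(π·10.1³) = 561600/3236.8 = 173.51 MPa
τ_max = K·τ₀ = 1.2199 × 173.51 = 211.65 MPa

212 MPa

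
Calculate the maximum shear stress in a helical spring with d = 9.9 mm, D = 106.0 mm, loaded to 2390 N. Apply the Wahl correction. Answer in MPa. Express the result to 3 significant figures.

Spring index C = D/d = 106.0/9.9 = 10.7071
K_W = (4C−1)/(4C−4) + 0.615/C = 41.828/38.828 + 0.0574 = 1.1347
τ₀ = 8FD/(πd³) = 8·2390·106.0/(π·9.9³) = 2.02672e+06/3048.3 = 664.87 MPa
τ_max = K·τ₀ = 1.1347 × 664.87 = 754.43 MPa

754 MPa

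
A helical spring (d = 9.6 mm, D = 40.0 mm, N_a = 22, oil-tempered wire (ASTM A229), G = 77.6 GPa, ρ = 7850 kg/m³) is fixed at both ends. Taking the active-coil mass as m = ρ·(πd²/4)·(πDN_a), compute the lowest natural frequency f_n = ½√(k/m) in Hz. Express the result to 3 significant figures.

96.5 Hz

k = Gd⁴/(8D³N_a) = (77.6×10³)(9.6⁴)/(8·40.0³·22) = 58.513 N/mm = 58513 N/m
Wire length L = πDN_a = π·40.0·22 = 2764.6 mm
m = ρ·(πd²/4)·L = 7850 × 72.382×10⁻⁶ m² × 2.7646 m = 1.5708 kg
f_n = ½√(k/m) = 0.5·√(58513/1.5708) = 0.5·√(37249) = 96.501 Hz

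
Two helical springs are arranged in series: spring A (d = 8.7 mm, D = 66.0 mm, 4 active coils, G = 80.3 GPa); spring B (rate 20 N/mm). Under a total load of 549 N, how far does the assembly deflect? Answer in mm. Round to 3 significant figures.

k_A = Gd⁴/(8D³N_a) = (80.3×10³)(8.7⁴)/(8·66.0³·4) = 50.005 N/mm
Series: 1/k_eq = 1/50.005 + 1/20 = 0.069998; k_eq = 14.286 N/mm
δ = F/k_eq = 549/14.286 = 38.429 mm

38.4 mm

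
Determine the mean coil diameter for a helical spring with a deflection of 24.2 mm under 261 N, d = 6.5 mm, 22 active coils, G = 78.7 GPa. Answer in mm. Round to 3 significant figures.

42.0 mm

Required rate k = F/δ = 261/24.2 = 10.785 N/mm
D = (Gd⁴/(8N_a·k))^(1/3) = (78.7×10³·6.5⁴/(8·22·10.785))^(1/3)
  = (74010)^(1/3) = 41.9853 mm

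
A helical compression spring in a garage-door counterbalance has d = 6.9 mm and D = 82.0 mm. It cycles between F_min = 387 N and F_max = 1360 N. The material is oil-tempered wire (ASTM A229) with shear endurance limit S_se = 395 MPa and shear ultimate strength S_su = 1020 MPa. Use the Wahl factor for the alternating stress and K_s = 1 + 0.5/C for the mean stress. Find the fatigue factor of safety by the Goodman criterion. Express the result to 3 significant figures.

C = D/d = 82.0/6.9 = 11.8841; K_W = (4C−1)/(4C−4)+0.615/C = 1.1207; K_s = 1+0.5/C = 1.0421
F_a = (F_max−F_min)/2 = 486.5 N; F_m = (F_max+F_min)/2 = 873.5 N
τ_a = K_W·8F_aD/(πd³) = 1.1207 × 309.24 = 346.55 MPa
τ_m = K_s·8F_mD/(πd³) = 1.0421 × 555.23 = 578.59 MPa
Goodman: 1/n_f = τ_a/S_se + τ_m/S_su = 346.55/395 + 578.59/1020 = 0.87734 + 0.56724 = 1.4446
n_f = 1/1.4446 = 0.6922

0.692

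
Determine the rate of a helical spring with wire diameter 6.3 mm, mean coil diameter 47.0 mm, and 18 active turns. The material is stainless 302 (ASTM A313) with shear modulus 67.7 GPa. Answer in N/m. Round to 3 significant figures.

7130 N/m

k = Gd⁴/(8D³N_a) = (67.7×10³ × 6.3⁴) / (8 × 47.0³ × 18)
  = 1.06648e+08 / 1.49505e+07 = 7.1334 N/mm = 7133.4 N/m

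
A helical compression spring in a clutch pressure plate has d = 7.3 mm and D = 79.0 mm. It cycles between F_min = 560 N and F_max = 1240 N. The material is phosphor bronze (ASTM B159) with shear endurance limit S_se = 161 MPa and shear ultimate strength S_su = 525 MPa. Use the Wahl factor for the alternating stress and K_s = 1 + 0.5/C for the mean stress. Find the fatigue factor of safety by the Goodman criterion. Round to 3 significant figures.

0.462

C = D/d = 79.0/7.3 = 10.8219; K_W = (4C−1)/(4C−4)+0.615/C = 1.1332; K_s = 1+0.5/C = 1.0462
F_a = (F_max−F_min)/2 = 340 N; F_m = (F_max+F_min)/2 = 900 N
τ_a = K_W·8F_aD/(πd³) = 1.1332 × 175.82 = 199.24 MPa
τ_m = K_s·8F_mD/(πd³) = 1.0462 × 465.42 = 486.92 MPa
Goodman: 1/n_f = τ_a/S_se + τ_m/S_su = 199.24/161 + 486.92/525 = 1.23753 + 0.92747 = 2.165
n_f = 1/2.165 = 0.4619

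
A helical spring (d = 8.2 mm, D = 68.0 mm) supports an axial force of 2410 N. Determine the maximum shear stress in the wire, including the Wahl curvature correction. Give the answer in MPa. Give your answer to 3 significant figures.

891 MPa

Spring index C = D/d = 68.0/8.2 = 8.2927
K_W = (4C−1)/(4C−4) + 0.615/C = 32.171/29.171 + 0.0742 = 1.1770
τ₀ = 8FD/(πd³) = 8·2410·68.0/(π·8.2³) = 1.31104e+06/1732.2 = 756.88 MPa
τ_max = K·τ₀ = 1.1770 × 756.88 = 890.85 MPa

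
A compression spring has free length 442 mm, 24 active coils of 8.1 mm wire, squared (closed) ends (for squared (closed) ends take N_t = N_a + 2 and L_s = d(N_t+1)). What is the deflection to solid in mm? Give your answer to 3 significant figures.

223 mm

N_t = 26; L_s = 8.1·27 = 218.7 mm
δ_solid = L₀ − L_s = 442 − 218.7 = 223.3 mm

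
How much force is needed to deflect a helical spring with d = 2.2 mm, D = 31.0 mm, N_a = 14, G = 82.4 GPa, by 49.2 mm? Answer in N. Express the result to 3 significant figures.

28.5 N

k = Gd⁴/(8D³N_a) = (82.4×10³)(2.2⁴)/(8·31.0³·14) = 0.57852 N/mm
F = k·δ = 0.57852 × 49.2 = 28.463 N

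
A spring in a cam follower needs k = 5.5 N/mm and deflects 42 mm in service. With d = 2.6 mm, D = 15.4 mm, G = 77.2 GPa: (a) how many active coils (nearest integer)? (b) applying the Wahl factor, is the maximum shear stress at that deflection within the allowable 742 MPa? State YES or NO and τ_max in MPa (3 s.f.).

(a) 22 coils; (b) YES, τ_max = 646 MPa

N_a = Gd⁴/(8D³k) = (77.2×10³)(2.6⁴)/(8·15.4³·5.5) = 21.95 → N_a = 22
Actual rate k = Gd⁴/(8D³·22) = 5.4883 N/mm
Working load F = kδ = 5.4883·42 = 230.51 N
C = 15.4/2.6 = 5.9231; K_W = (4C−1)/(4C−4)+0.615/C = 1.2562
τ_max = K_W·8FD/(πd³) = 1.2562·514.31 = 646.06 MPa
τ_max ≤ 742 MPa → acceptable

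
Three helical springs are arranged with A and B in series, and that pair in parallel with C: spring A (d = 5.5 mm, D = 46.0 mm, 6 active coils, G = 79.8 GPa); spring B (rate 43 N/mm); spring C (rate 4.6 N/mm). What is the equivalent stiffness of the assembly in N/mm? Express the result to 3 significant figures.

k_A = Gd⁴/(8D³N_a) = (79.8×10³)(5.5⁴)/(8·46.0³·6) = 15.629 N/mm
Springs A,B series: k_AB = 1/(1/15.629+1/43) = 11.463 N/mm; parallel with C: k_eq = 11.463+4.6 = 16.063 N/mm

16.1 N/mm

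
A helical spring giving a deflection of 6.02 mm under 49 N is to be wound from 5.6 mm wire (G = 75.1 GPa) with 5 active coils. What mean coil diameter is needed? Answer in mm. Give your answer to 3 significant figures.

61.0 mm

Required rate k = F/δ = 49/6.02 = 8.1395 N/mm
D = (Gd⁴/(8N_a·k))^(1/3) = (75.1×10³·5.6⁴/(8·5·8.1395))^(1/3)
  = (226847)^(1/3) = 60.9880 mm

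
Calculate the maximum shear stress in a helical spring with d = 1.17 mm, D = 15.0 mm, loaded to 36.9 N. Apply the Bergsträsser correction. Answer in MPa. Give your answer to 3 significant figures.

Spring index C = D/d = 15.0/1.17 = 12.8205
K_B = (4C+2)/(4C−3) = 53.282/48.282 = 1.1036
τ₀ = 8FD/(πd³) = 8·36.9·15.0/(π·1.17³) = 4428/5.0316 = 880.04 MPa
τ_max = K·τ₀ = 1.1036 × 880.04 = 971.17 MPa

971 MPa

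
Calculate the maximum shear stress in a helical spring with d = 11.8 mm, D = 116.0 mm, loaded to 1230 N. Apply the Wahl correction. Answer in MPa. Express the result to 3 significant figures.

254 MPa

Spring index C = D/d = 116.0/11.8 = 9.8305
K_W = (4C−1)/(4C−4) + 0.615/C = 38.322/35.322 + 0.0626 = 1.1475
τ₀ = 8FD/(πd³) = 8·1230·116.0/(π·11.8³) = 1.14144e+06/5161.7 = 221.13 MPa
τ_max = K·τ₀ = 1.1475 × 221.13 = 253.75 MPa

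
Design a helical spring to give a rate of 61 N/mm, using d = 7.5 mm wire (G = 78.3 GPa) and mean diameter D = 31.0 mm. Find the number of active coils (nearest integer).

17

N_a = Gd⁴/(8D³k) = (78.3×10³ × 7.5⁴)/(8 × 31.0³ × 61)
    = 2.47746e+08 / 1.4538e+07 = 17.04 → 17 coils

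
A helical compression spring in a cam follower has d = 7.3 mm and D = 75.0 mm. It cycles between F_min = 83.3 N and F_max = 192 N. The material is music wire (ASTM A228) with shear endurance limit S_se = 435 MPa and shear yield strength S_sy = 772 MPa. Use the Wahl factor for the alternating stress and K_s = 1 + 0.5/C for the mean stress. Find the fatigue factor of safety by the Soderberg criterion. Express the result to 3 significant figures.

C = D/d = 75.0/7.3 = 10.2740; K_W = (4C−1)/(4C−4)+0.615/C = 1.1407; K_s = 1+0.5/C = 1.0487
F_a = (F_max−F_min)/2 = 54.35 N; F_m = (F_max+F_min)/2 = 137.65 N
τ_a = K_W·8F_aD/(πd³) = 1.1407 × 26.683 = 30.438 MPa
τ_m = K_s·8F_mD/(πd³) = 1.0487 × 67.579 = 70.867 MPa
Soderberg: 1/n_f = τ_a/S_se + τ_m/S_sy = 30.438/435 + 70.867/772 = 0.06997 + 0.09180 = 0.16177
n_f = 1/0.16177 = 6.182

6.18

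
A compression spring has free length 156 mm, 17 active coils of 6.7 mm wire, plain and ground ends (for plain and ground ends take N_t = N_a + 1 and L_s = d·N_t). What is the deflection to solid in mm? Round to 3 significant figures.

N_t = 18; L_s = 6.7·18 = 120.6 mm
δ_solid = L₀ − L_s = 156 − 120.6 = 35.4 mm

35.4 mm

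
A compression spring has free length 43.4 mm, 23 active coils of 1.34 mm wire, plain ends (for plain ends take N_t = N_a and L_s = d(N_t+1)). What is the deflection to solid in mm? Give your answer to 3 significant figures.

N_t = 23; L_s = 1.34·24 = 32.16 mm
δ_solid = L₀ − L_s = 43.4 − 32.16 = 11.24 mm

11.2 mm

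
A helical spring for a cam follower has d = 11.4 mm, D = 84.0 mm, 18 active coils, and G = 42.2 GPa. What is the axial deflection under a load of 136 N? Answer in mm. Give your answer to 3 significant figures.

k = Gd⁴/(8D³N_a) = (42.2×10³)(11.4⁴)/(8·84.0³·18) = 8.3509 N/mm
δ = F/k = 136 / 8.3509 = 16.286 mm

16.3 mm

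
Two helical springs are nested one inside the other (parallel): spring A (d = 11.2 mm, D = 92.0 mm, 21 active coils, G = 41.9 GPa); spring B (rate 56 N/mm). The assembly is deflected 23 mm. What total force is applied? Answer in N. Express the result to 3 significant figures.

k_A = Gd⁴/(8D³N_a) = (41.9×10³)(11.2⁴)/(8·92.0³·21) = 5.0398 N/mm
Parallel: k_eq = 5.0398 + 56 = 61.04 N/mm
F = k_eq·δ = 61.04·23 = 1403.9 N

1400 N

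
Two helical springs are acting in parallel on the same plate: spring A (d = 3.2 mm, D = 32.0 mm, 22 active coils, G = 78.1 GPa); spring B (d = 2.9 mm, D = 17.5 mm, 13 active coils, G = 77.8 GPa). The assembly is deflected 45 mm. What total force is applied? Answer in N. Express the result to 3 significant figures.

k_A = Gd⁴/(8D³N_a) = (78.1×10³)(3.2⁴)/(8·32.0³·22) = 1.42 N/mm
k_B = Gd⁴/(8D³N_a) = (77.8×10³)(2.9⁴)/(8·17.5³·13) = 9.8724 N/mm
Parallel: k_eq = 1.42 + 9.8724 = 11.292 N/mm
F = k_eq·δ = 11.292·45 = 508.16 N

508 N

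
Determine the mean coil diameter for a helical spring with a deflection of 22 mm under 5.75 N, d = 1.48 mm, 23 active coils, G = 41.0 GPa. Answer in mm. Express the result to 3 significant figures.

16.0 mm

Required rate k = F/δ = 5.75/22 = 0.26136 N/mm
D = (Gd⁴/(8N_a·k))^(1/3) = (41.0×10³·1.48⁴/(8·23·0.26136))^(1/3)
  = (4090.42)^(1/3) = 15.9927 mm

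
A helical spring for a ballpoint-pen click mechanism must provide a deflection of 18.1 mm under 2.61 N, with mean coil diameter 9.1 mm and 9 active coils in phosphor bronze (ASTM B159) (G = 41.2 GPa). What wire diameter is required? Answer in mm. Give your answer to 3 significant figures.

Required rate k = F/δ = 2.61/18.1 = 0.1442 N/mm
d = (8D³N_a·k / G)^(1/4) = (8·9.1³·9·0.1442 / (41.2×10³))^0.25
  = (0.1899)^0.25 = 0.6601 mm

0.660 mm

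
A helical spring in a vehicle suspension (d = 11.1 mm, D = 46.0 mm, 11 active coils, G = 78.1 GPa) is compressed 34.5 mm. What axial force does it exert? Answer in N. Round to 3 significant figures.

4780 N

k = Gd⁴/(8D³N_a) = (78.1×10³)(11.1⁴)/(8·46.0³·11) = 138.42 N/mm
F = k·δ = 138.42 × 34.5 = 4775.4 N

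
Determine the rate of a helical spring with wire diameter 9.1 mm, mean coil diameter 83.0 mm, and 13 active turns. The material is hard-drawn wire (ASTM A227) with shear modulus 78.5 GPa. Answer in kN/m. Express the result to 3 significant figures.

9.05 kN/m

k = Gd⁴/(8D³N_a) = (78.5×10³ × 9.1⁴) / (8 × 83.0³ × 13)
  = 5.38313e+08 / 5.94658e+07 = 9.0525 N/mm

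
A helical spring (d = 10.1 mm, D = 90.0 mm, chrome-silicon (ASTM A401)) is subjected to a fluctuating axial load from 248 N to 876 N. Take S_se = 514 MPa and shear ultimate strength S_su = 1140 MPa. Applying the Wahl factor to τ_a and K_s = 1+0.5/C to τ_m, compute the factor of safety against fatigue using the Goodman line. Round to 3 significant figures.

C = D/d = 90.0/10.1 = 8.9109; K_W = (4C−1)/(4C−4)+0.615/C = 1.1638; K_s = 1+0.5/C = 1.0561
F_a = (F_max−F_min)/2 = 314 N; F_m = (F_max+F_min)/2 = 562 N
τ_a = K_W·8F_aD/(πd³) = 1.1638 × 69.847 = 81.29 MPa
τ_m = K_s·8F_mD/(πd³) = 1.0561 × 125.01 = 132.03 MPa
Goodman: 1/n_f = τ_a/S_se + τ_m/S_su = 81.29/514 + 132.03/1140 = 0.15815 + 0.11581 = 0.27396
n_f = 1/0.27396 = 3.65

3.65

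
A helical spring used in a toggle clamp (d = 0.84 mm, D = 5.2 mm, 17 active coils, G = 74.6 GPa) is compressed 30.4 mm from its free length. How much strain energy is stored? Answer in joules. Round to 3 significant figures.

k = Gd⁴/(8D³N_a) = (74.6×10³)(0.84⁴)/(8·5.2³·17) = 1.9423 N/mm
U = ½kδ² = 0.5 × 1.9423 × 30.4² = 897.48 N·mm = 0.89748 J

0.897 J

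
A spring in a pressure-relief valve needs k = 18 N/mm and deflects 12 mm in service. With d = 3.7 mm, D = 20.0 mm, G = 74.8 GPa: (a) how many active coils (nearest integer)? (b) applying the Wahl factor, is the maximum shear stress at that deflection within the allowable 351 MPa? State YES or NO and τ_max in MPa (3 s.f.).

(a) 12 coils; (b) YES, τ_max = 283 MPa

N_a = Gd⁴/(8D³k) = (74.8×10³)(3.7⁴)/(8·20.0³·18) = 12.17 → N_a = 12
Actual rate k = Gd⁴/(8D³·12) = 18.254 N/mm
Working load F = kδ = 18.254·12 = 219.04 N
C = 20.0/3.7 = 5.4054; K_W = (4C−1)/(4C−4)+0.615/C = 1.2840
τ_max = K_W·8FD/(πd³) = 1.2840·220.24 = 282.79 MPa
τ_max ≤ 351 MPa → acceptable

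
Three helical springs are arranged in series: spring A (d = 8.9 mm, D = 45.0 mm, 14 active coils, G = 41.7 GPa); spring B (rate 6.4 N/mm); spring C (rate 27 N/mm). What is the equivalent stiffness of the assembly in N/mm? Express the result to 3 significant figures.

4.30 N/mm

k_A = Gd⁴/(8D³N_a) = (41.7×10³)(8.9⁴)/(8·45.0³·14) = 25.635 N/mm
Series: 1/k_eq = 1/25.635 + 1/6.4 + 1/27 = 0.2323; k_eq = 4.3049 N/mm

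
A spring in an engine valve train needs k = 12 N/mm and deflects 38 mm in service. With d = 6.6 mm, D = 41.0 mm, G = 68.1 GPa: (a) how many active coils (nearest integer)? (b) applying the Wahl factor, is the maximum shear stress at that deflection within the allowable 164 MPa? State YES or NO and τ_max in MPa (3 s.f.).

N_a = Gd⁴/(8D³k) = (68.1×10³)(6.6⁴)/(8·41.0³·12) = 19.53 → N_a = 20
Actual rate k = Gd⁴/(8D³·20) = 11.718 N/mm
Working load F = kδ = 11.718·38 = 445.28 N
C = 41.0/6.6 = 6.2121; K_W = (4C−1)/(4C−4)+0.615/C = 1.2429
τ_max = K_W·8FD/(πd³) = 1.2429·161.71 = 200.98 MPa
τ_max > 164 MPa → exceeds allowable

(a) 20 coils; (b) NO, τ_max = 201 MPa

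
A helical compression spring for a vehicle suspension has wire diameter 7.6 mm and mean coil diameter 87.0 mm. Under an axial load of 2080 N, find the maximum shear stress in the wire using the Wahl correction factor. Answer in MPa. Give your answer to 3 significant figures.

1180 MPa

Spring index C = D/d = 87.0/7.6 = 11.4474
K_W = (4C−1)/(4C−4) + 0.615/C = 44.789/41.789 + 0.0537 = 1.1255
τ₀ = 8FD/(πd³) = 8·2080·87.0/(π·7.6³) = 1.44768e+06/1379.1 = 1049.7 MPa
τ_max = K·τ₀ = 1.1255 × 1049.7 = 1181.5 MPa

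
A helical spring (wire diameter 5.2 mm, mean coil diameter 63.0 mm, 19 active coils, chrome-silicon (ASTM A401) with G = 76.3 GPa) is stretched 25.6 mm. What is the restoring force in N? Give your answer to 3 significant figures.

k = Gd⁴/(8D³N_a) = (76.3×10³)(5.2⁴)/(8·63.0³·19) = 1.4678 N/mm
F = k·δ = 1.4678 × 25.6 = 37.576 N

37.6 N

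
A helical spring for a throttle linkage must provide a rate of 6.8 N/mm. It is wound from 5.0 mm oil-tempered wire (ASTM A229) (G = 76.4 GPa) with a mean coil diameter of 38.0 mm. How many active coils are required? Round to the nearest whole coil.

16

N_a = Gd⁴/(8D³k) = (76.4×10³ × 5.0⁴)/(8 × 38.0³ × 6.8)
    = 4.775e+07 / 2.98504e+06 = 16 → 16 coils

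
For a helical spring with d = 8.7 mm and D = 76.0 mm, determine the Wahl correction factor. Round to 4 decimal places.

1.1674

C = D/d = 76.0/8.7 = 8.7356
K_W = (4C−1)/(4C−4) + 0.615/C = 33.943/30.943 + 0.0704 = 1.1674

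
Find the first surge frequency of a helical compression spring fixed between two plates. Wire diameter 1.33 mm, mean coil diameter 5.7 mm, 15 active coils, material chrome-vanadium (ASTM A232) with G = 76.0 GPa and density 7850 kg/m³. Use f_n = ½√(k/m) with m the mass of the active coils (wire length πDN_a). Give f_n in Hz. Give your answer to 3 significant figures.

956 Hz

k = Gd⁴/(8D³N_a) = (76.0×10³)(1.33⁴)/(8·5.7³·15) = 10.701 N/mm = 10701 N/m
Wire length L = πDN_a = π·5.7·15 = 268.61 mm
m = ρ·(πd²/4)·L = 7850 × 1.3893×10⁻⁶ m² × 0.26861 m = 0.0029294 kg
f_n = ½√(k/m) = 0.5·√(10701/0.0029294) = 0.5·√(3.6529e+06) = 955.63 Hz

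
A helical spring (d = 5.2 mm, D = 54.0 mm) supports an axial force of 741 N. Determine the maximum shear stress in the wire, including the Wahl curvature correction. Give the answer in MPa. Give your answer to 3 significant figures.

826 MPa

Spring index C = D/d = 54.0/5.2 = 10.3846
K_W = (4C−1)/(4C−4) + 0.615/C = 40.538/37.538 + 0.0592 = 1.1391
τ₀ = 8FD/(πd³) = 8·741·54.0/(π·5.2³) = 320112/441.73 = 724.67 MPa
τ_max = K·τ₀ = 1.1391 × 724.67 = 825.5 MPa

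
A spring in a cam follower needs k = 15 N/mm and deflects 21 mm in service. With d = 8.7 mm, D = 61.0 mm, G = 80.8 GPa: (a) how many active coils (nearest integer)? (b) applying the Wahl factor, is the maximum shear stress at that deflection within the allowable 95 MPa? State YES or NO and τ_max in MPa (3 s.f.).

N_a = Gd⁴/(8D³k) = (80.8×10³)(8.7⁴)/(8·61.0³·15) = 16.99 → N_a = 17
Actual rate k = Gd⁴/(8D³·17) = 14.995 N/mm
Working load F = kδ = 14.995·21 = 314.9 N
C = 61.0/8.7 = 7.0115; K_W = (4C−1)/(4C−4)+0.615/C = 1.2125
τ_max = K_W·8FD/(πd³) = 1.2125·74.283 = 90.067 MPa
τ_max ≤ 95 MPa → acceptable

(a) 17 coils; (b) YES, τ_max = 90.1 MPa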